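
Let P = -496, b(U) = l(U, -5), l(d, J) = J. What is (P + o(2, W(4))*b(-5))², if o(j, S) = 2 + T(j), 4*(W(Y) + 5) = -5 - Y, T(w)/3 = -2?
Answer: 226576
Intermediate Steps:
T(w) = -6 (T(w) = 3*(-2) = -6)
b(U) = -5
W(Y) = -25/4 - Y/4 (W(Y) = -5 + (-5 - Y)/4 = -5 + (-5/4 - Y/4) = -25/4 - Y/4)
o(j, S) = -4 (o(j, S) = 2 - 6 = -4)
(P + o(2, W(4))*b(-5))² = (-496 - 4*(-5))² = (-496 + 20)² = (-476)² = 226576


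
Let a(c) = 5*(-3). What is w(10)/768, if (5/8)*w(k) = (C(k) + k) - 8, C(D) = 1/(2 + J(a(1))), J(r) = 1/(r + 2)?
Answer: 21/4000 ≈ 0.0052500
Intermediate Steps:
a(c) = -15
J(r) = 1/(2 + r)
C(D) = 13/25 (C(D) = 1/(2 + 1/(2 - 15)) = 1/(2 + 1/(-13)) = 1/(2 - 1/13) = 1/(25/13) = 13/25)
w(k) = -1496/125 + 8*k/5 (w(k) = 8*((13/25 + k) - 8)/5 = 8*(-187/25 + k)/5 = -1496/125 + 8*k/5)
w(10)/768 = (-1496/125 + (8/5)*10)/768 = (-1496/125 + 16)*(1/768) = (504/125)*(1/768) = 21/4000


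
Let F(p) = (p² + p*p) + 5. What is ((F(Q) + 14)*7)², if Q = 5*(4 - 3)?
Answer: 233289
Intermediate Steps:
Q = 5 (Q = 5*1 = 5)
F(p) = 5 + 2*p² (F(p) = (p² + p²) + 5 = 2*p² + 5 = 5 + 2*p²)
((F(Q) + 14)*7)² = (((5 + 2*5²) + 14)*7)² = (((5 + 2*25) + 14)*7)² = (((5 + 50) + 14)*7)² = ((55 + 14)*7)² = (69*7)² = 483² = 233289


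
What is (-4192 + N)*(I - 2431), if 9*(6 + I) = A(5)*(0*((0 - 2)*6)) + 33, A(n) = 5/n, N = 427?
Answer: 9161500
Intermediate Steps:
I = -7/3 (I = -6 + ((5/5)*(0*((0 - 2)*6)) + 33)/9 = -6 + ((5*(⅕))*(0*(-2*6)) + 33)/9 = -6 + (1*(0*(-12)) + 33)/9 = -6 + (1*0 + 33)/9 = -6 + (0 + 33)/9 = -6 + (⅑)*33 = -6 + 11/3 = -7/3 ≈ -2.3333)
(-4192 + N)*(I - 2431) = (-4192 + 427)*(-7/3 - 2431) = -3765*(-7300/3) = 9161500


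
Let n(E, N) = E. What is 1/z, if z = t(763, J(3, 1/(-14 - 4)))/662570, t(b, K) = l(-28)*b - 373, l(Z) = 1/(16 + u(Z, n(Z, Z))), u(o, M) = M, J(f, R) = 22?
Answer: -7950840/5239 ≈ -1517.6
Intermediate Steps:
l(Z) = 1/(16 + Z)
t(b, K) = -373 - b/12 (t(b, K) = b/(16 - 28) - 373 = b/(-12) - 373 = -b/12 - 373 = -373 - b/12)
z = -5239/7950840 (z = (-373 - 1/12*763)/662570 = (-373 - 763/12)*(1/662570) = -5239/12*1/662570 = -5239/7950840 ≈ -0.00065892)
1/z = 1/(-5239/7950840) = -7950840/5239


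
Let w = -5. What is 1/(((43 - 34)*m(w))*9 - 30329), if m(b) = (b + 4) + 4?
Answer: -1/30086 ≈ -3.3238e-5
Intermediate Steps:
m(b) = 8 + b (m(b) = (4 + b) + 4 = 8 + b)
1/(((43 - 34)*m(w))*9 - 30329) = 1/(((43 - 34)*(8 - 5))*9 - 30329) = 1/((9*3)*9 - 30329) = 1/(27*9 - 30329) = 1/(243 - 30329) = 1/(-30086) = -1/30086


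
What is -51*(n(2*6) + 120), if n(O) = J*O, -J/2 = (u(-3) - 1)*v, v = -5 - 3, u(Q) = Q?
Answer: 33048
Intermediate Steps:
v = -8
J = -64 (J = -2*(-3 - 1)*(-8) = -(-8)*(-8) = -2*32 = -64)
n(O) = -64*O
-51*(n(2*6) + 120) = -51*(-128*6 + 120) = -51*(-64*12 + 120) = -51*(-768 + 120) = -51*(-648) = 33048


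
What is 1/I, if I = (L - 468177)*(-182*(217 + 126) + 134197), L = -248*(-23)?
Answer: -1/33192149683 ≈ -3.0128e-11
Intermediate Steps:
L = 5704
I = -33192149683 (I = (5704 - 468177)*(-182*(217 + 126) + 134197) = -462473*(-182*343 + 134197) = -462473*(-62426 + 134197) = -462473*71771 = -33192149683)
1/I = 1/(-33192149683) = -1/33192149683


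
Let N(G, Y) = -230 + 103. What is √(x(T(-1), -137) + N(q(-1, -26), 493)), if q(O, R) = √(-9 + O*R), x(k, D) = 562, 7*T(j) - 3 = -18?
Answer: √435 ≈ 20.857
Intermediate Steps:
T(j) = -15/7 (T(j) = 3/7 + (⅐)*(-18) = 3/7 - 18/7 = -15/7)
N(G, Y) = -127
√(x(T(-1), -137) + N(q(-1, -26), 493)) = √(562 - 127) = √435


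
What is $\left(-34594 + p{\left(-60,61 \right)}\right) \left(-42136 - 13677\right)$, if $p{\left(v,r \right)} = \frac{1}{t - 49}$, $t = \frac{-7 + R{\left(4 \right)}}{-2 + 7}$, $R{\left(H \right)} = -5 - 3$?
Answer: $\frac{100401391757}{52} \approx 1.9308 \cdot 10^{9}$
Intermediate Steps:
$R{\left(H \right)} = -8$ ($R{\left(H \right)} = -5 - 3 = -8$)
$t = -3$ ($t = \frac{-7 - 8}{-2 + 7} = - \frac{15}{5} = \left(-15\right) \frac{1}{5} = -3$)
$p{\left(v,r \right)} = - \frac{1}{52}$ ($p{\left(v,r \right)} = \frac{1}{-3 - 49} = \frac{1}{-52} = - \frac{1}{52}$)
$\left(-34594 + p{\left(-60,61 \right)}\right) \left(-42136 - 13677\right) = \left(-34594 - \frac{1}{52}\right) \left(-42136 - 13677\right) = \left(- \frac{1798889}{52}\right) \left(-55813\right) = \frac{100401391757}{52}$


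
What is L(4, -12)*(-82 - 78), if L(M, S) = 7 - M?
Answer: -480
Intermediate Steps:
L(4, -12)*(-82 - 78) = (7 - 1*4)*(-82 - 78) = (7 - 4)*(-160) = 3*(-160) = -480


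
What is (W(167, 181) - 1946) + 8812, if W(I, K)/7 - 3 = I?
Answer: 8056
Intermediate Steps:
W(I, K) = 21 + 7*I
(W(167, 181) - 1946) + 8812 = ((21 + 7*167) - 1946) + 8812 = ((21 + 1169) - 1946) + 8812 = (1190 - 1946) + 8812 = -756 + 8812 = 8056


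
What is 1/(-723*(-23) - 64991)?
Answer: -1/48362 ≈ -2.0677e-5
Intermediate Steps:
1/(-723*(-23) - 64991) = 1/(16629 - 64991) = 1/(-48362) = -1/48362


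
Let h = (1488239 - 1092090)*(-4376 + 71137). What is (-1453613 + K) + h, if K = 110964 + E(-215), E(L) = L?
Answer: 26445960525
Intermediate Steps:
h = 26447303389 (h = 396149*66761 = 26447303389)
K = 110749 (K = 110964 - 215 = 110749)
(-1453613 + K) + h = (-1453613 + 110749) + 26447303389 = -1342864 + 26447303389 = 26445960525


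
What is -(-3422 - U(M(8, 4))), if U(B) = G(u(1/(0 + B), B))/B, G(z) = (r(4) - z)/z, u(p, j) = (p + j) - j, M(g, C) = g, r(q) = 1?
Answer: 27383/8 ≈ 3422.9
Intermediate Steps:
u(p, j) = p (u(p, j) = (j + p) - j = p)
G(z) = (1 - z)/z
U(B) = 1 - 1/B (U(B) = ((1 - 1/(0 + B))/(1/(0 + B)))/B = ((1 - 1/B)/(1/B))/B = (B*(1 - 1/B))/B = 1 - 1/B)
-(-3422 - U(M(8, 4))) = -(-3422 - (-1 + 8)/8) = -(-3422 - 7/8) = -1*(-27383/8) = 27383/8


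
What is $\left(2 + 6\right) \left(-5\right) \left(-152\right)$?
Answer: $6080$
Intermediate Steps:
$\left(2 + 6\right) \left(-5\right) \left(-152\right) = 8 \left(-5\right) \left(-152\right) = \left(-40\right) \left(-152\right) = 6080$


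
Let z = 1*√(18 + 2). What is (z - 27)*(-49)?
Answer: 1323 - 98*√5 ≈ 1103.9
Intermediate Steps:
z = 2*√5 (z = 1*√20 = 1*(2*√5) = 2*√5 ≈ 4.4721)
(z - 27)*(-49) = (2*√5 - 27)*(-49) = (-27 + 2*√5)*(-49) = 1323 - 98*√5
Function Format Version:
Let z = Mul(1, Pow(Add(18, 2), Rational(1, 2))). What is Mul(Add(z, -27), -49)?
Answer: Add(1323, Mul(-98, Pow(5, Rational(1, 2)))) ≈ 1103.9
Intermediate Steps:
z = Mul(2, Pow(5, Rational(1, 2))) (z = Mul(1, Pow(20, Rational(1, 2))) = Mul(1, Mul(2, Pow(5, Rational(1, 2)))) = Mul(2, Pow(5, Rational(1, 2))) ≈ 4.4721)
Mul(Add(z, -27), -49) = Mul(Add(Mul(2, Pow(5, Rational(1, 2))), -27), -49) = Mul(Add(-27, Mul(2, Pow(5, Rational(1, 2)))), -49) = Add(1323, Mul(-98, Pow(5, Rational(1, 2))))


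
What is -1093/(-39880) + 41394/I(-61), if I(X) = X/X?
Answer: 1650793813/39880 ≈ 41394.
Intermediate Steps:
I(X) = 1
-1093/(-39880) + 41394/I(-61) = -1093/(-39880) + 41394/1 = -1093*(-1/39880) + 41394*1 = 1093/39880 + 41394 = 1650793813/39880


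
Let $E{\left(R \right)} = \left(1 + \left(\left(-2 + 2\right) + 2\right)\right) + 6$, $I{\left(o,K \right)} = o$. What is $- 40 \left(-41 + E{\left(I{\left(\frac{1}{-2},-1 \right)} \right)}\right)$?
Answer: $1280$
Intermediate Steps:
$E{\left(R \right)} = 9$ ($E{\left(R \right)} = \left(1 + \left(0 + 2\right)\right) + 6 = \left(1 + 2\right) + 6 = 3 + 6 = 9$)
$- 40 \left(-41 + E{\left(I{\left(\frac{1}{-2},-1 \right)} \right)}\right) = - 40 \left(-41 + 9\right) = \left(-40\right) \left(-32\right) = 1280$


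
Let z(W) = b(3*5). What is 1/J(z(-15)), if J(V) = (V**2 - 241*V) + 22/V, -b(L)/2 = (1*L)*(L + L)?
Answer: 450/462104989 ≈ 9.7381e-7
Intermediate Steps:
b(L) = -4*L**2 (b(L) = -2*1*L*(L + L) = -2*L*2*L = -4*L**2)
z(W) = -900 (z(W) = -4*(3*5)**2 = -4*15**2 = -4*225 = -900)
J(V) = V**2 - 241*V + 22/V
1/J(z(-15)) = 1/((22 + (-900)**2*(-241 - 900))/(-900)) = 1/(-(22 + 810000*(-1141))/900) = 1/(-(22 - 924210000)/900) = 1/(-1/900*(-924209978)) = 1/(462104989/450) = 450/462104989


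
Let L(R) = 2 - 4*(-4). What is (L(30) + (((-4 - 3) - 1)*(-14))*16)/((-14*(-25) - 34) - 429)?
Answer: -1810/113 ≈ -16.018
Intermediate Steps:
L(R) = 18 (L(R) = 2 + 16 = 18)
(L(30) + (((-4 - 3) - 1)*(-14))*16)/((-14*(-25) - 34) - 429) = (18 + (((-4 - 3) - 1)*(-14))*16)/((-14*(-25) - 34) - 429) = (18 + ((-7 - 1)*(-14))*16)/((350 - 34) - 429) = (18 - 8*(-14)*16)/(316 - 429) = (18 + 112*16)/(-113) = (18 + 1792)*(-1/113) = 1810*(-1/113) = -1810/113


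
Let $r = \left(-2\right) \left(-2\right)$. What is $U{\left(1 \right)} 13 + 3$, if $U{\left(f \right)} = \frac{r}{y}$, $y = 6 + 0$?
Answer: $\frac{35}{3} \approx 11.667$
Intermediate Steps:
$y = 6$
$r = 4$
$U{\left(f \right)} = \frac{2}{3}$ ($U{\left(f \right)} = \frac{4}{6} = 4 \cdot \frac{1}{6} = \frac{2}{3}$)
$U{\left(1 \right)} 13 + 3 = \frac{2}{3} \cdot 13 + 3 = \frac{26}{3} + 3 = \frac{35}{3}$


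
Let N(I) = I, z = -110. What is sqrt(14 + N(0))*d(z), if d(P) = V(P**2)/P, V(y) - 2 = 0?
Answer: -sqrt(14)/55 ≈ -0.068030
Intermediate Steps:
V(y) = 2 (V(y) = 2 + 0 = 2)
d(P) = 2/P
sqrt(14 + N(0))*d(z) = sqrt(14 + 0)*(2/(-110)) = sqrt(14)*(2*(-1/110)) = sqrt(14)*(-1/55) = -sqrt(14)/55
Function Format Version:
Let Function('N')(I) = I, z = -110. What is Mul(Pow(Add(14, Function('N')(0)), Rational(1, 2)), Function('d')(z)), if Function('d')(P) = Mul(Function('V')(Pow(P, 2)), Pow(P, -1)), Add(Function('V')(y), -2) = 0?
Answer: Mul(Rational(-1, 55), Pow(14, Rational(1, 2))) ≈ -0.068030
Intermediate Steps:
Function('V')(y) = 2 (Function('V')(y) = Add(2, 0) = 2)
Function('d')(P) = Mul(2, Pow(P, -1))
Mul(Pow(Add(14, Function('N')(0)), Rational(1, 2)), Function('d')(z)) = Mul(Pow(Add(14, 0), Rational(1, 2)), Mul(2, Pow(-110, -1))) = Mul(Pow(14, Rational(1, 2)), Mul(2, Rational(-1, 110))) = Mul(Pow(14, Rational(1, 2)), Rational(-1, 55)) = Mul(Rational(-1, 55), Pow(14, Rational(1, 2)))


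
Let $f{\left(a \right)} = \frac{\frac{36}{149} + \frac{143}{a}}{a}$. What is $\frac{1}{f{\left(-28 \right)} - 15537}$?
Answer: $- \frac{116816}{1814949893} \approx -6.4363 \cdot 10^{-5}$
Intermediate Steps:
$f{\left(a \right)} = \frac{\frac{36}{149} + \frac{143}{a}}{a}$ ($f{\left(a \right)} = \frac{36 \cdot \frac{1}{149} + \frac{143}{a}}{a} = \frac{\frac{36}{149} + \frac{143}{a}}{a}$)
$\frac{1}{f{\left(-28 \right)} - 15537} = \frac{1}{\frac{21307 + 36 \left(-28\right)}{149 \cdot 784} - 15537} = \frac{1}{\frac{1}{149} \cdot \frac{1}{784} \left(21307 - 1008\right) - 15537} = \frac{1}{\frac{1}{149} \cdot \frac{1}{784} \cdot 20299 - 15537} = \frac{1}{\frac{20299}{116816} - 15537} = \frac{1}{- \frac{1814949893}{116816}} = - \frac{116816}{1814949893}$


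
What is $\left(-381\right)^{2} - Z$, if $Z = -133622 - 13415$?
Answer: $292198$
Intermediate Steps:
$Z = -147037$
$\left(-381\right)^{2} - Z = \left(-381\right)^{2} - -147037 = 145161 + 147037 = 292198$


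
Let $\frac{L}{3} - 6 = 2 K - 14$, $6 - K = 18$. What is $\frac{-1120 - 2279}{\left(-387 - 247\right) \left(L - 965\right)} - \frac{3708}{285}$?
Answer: $- \frac{831747969}{63904030} \approx -13.016$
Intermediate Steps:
$K = -12$ ($K = 6 - 18 = -12$)
$L = -96$ ($L = 18 + 3 \left(2 \left(-12\right) - 14\right) = 18 + 3 \left(-24 - 14\right) = 18 + 3 \left(-38\right) = 18 - 114 = -96$)
$\frac{-1120 - 2279}{\left(-387 - 247\right) \left(L - 965\right)} - \frac{3708}{285} = \frac{-1120 - 2279}{\left(-387 - 247\right) \left(-96 - 965\right)} - \frac{3708}{285} = \frac{-1120 - 2279}{\left(-634\right) \left(-1061\right)} - \frac{1236}{95} = - \frac{3399}{672674} - \frac{1236}{95} = - \frac{831747969}{63904030}$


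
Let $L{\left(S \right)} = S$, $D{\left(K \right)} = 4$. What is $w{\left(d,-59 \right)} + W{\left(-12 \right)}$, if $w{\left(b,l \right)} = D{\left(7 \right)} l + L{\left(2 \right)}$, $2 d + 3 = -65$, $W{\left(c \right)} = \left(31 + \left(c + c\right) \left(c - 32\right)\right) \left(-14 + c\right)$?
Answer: $-28496$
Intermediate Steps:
$W{\left(c \right)} = \left(-14 + c\right) \left(31 + 2 c \left(-32 + c\right)\right)$ ($W{\left(c \right)} = \left(31 + 2 c \left(-32 + c\right)\right) \left(-14 + c\right) = \left(-14 + c\right) \left(31 + 2 c \left(-32 + c\right)\right)$)
$d = -34$ ($d = - \frac{3}{2} + \frac{1}{2} \left(-65\right) = - \frac{3}{2} - \frac{65}{2} = -34$)
$w{\left(b,l \right)} = 2 + 4 l$ ($w{\left(b,l \right)} = 4 l + 2 = 2 + 4 l$)
$w{\left(d,-59 \right)} + W{\left(-12 \right)} = \left(2 + 4 \left(-59\right)\right) + \left(-434 - 92 \left(-12\right)^{2} + 2 \left(-12\right)^{3} + 927 \left(-12\right)\right) = \left(2 - 236\right) - 28262 = -234 - 28262 = -28496$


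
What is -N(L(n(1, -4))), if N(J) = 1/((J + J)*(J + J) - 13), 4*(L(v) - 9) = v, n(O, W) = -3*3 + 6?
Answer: -4/1037 ≈ -0.0038573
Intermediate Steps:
n(O, W) = -3 (n(O, W) = -9 + 6 = -3)
L(v) = 9 + v/4
N(J) = 1/(-13 + 4*J²) (N(J) = 1/((2*J)*(2*J) - 13) = 1/(4*J² - 13) = 1/(-13 + 4*J²))
-N(L(n(1, -4))) = -1/(-13 + 4*(9 + (¼)*(-3))²) = -1/(-13 + 4*(9 - ¾)²) = -1/(-13 + 4*(33/4)²) = -1/(-13 + 4*(1089/16)) = -1/(-13 + 1089/4) = -1/1037/4 = -1*4/1037 = -4/1037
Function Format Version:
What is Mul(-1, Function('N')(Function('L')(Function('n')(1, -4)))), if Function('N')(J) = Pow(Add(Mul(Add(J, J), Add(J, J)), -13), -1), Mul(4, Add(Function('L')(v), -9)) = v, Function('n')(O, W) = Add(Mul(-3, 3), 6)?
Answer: Rational(-4, 1037) ≈ -0.0038573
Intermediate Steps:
Function('n')(O, W) = -3 (Function('n')(O, W) = Add(-9, 6) = -3)
Function('L')(v) = Add(9, Mul(Rational(1, 4), v))
Function('N')(J) = Pow(Add(-13, Mul(4, Pow(J, 2))), -1) (Function('N')(J) = Pow(Add(Mul(Mul(2, J), Mul(2, J)), -13), -1) = Pow(Add(Mul(4, Pow(J, 2)), -13), -1) = Pow(Add(-13, Mul(4, Pow(J, 2))), -1))
Mul(-1, Function('N')(Function('L')(Function('n')(1, -4)))) = Mul(-1, Pow(Add(-13, Mul(4, Pow(Add(9, Mul(Rational(1, 4), -3)), 2))), -1)) = Mul(-1, Pow(Add(-13, Mul(4, Pow(Add(9, Rational(-3, 4)), 2))), -1)) = Mul(-1, Pow(Add(-13, Mul(4, Pow(Rational(33, 4), 2))), -1)) = Mul(-1, Pow(Add(-13, Mul(4, Rational(1089, 16))), -1)) = Mul(-1, Pow(Add(-13, Rational(1089, 4)), -1)) = Mul(-1, Pow(Rational(1037, 4), -1)) = Mul(-1, Rational(4, 1037)) = Rational(-4, 1037)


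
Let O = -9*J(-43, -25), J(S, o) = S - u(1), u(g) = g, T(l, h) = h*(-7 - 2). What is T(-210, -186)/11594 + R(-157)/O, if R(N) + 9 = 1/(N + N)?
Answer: 257149/2113848 ≈ 0.12165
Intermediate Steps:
T(l, h) = -9*h (T(l, h) = h*(-9) = -9*h)
R(N) = -9 + 1/(2*N) (R(N) = -9 + 1/(N + N) = -9 + 1/(2*N))
J(S, o) = -1 + S (J(S, o) = S - 1*1 = S - 1 = -1 + S)
O = 396 (O = -9*(-1 - 43) = -9*(-44) = 396)
T(-210, -186)/11594 + R(-157)/O = -9*(-186)/11594 + (-9 + (½)/(-157))/396 = 1674*(1/11594) + (-9 + (½)*(-1/157))*(1/396) = 27/187 + (-9 - 1/314)*(1/396) = 27/187 - 2827/314*1/396 = 27/187 - 257/11304 = 257149/2113848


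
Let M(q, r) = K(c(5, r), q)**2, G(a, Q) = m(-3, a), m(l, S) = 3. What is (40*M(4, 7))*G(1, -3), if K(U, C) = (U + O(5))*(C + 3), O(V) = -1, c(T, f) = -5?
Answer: 211680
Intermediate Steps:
G(a, Q) = 3
K(U, C) = (-1 + U)*(3 + C) (K(U, C) = (U - 1)*(C + 3) = (-1 + U)*(3 + C))
M(q, r) = (-18 - 6*q)**2 (M(q, r) = (-3 - q + 3*(-5) + q*(-5))**2 = (-3 - q - 15 - 5*q)**2 = (-18 - 6*q)**2)
(40*M(4, 7))*G(1, -3) = (40*(36*(3 + 4)**2))*3 = (40*(36*7**2))*3 = (40*(36*49))*3 = (40*1764)*3 = 70560*3 = 211680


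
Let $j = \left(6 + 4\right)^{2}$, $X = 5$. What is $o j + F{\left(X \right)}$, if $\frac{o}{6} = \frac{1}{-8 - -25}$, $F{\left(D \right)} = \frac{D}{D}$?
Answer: $\frac{617}{17} \approx 36.294$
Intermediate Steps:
$F{\left(D \right)} = 1$
$j = 100$ ($j = 10^{2} = 100$)
$o = \frac{6}{17}$ ($o = \frac{6}{-8 - -25} = \frac{6}{-8 + 25} = \frac{6}{17} \approx 0.35294$)
$o j + F{\left(X \right)} = \frac{6}{17} \cdot 100 + 1 = \frac{600}{17} + 1 = \frac{617}{17}$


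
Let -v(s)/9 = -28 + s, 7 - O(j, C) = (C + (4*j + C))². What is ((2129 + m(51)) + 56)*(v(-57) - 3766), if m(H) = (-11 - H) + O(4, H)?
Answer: 35393794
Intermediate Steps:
O(j, C) = 7 - (2*C + 4*j)² (O(j, C) = 7 - (C + (4*j + C))² = 7 - (C + (C + 4*j))² = 7 - (2*C + 4*j)²)
m(H) = -4 - H - 4*(8 + H)² (m(H) = (-11 - H) + (7 - 4*(H + 2*4)²) = (-11 - H) + (7 - 4*(H + 8)²) = (-11 - H) + (7 - 4*(8 + H)²) = -4 - H - 4*(8 + H)²)
v(s) = 252 - 9*s (v(s) = -9*(-28 + s) = 252 - 9*s)
((2129 + m(51)) + 56)*(v(-57) - 3766) = ((2129 + (-4 - 1*51 - 4*(8 + 51)²)) + 56)*((252 - 9*(-57)) - 3766) = ((2129 + (-4 - 51 - 4*59²)) + 56)*((252 + 513) - 3766) = ((2129 + (-4 - 51 - 4*3481)) + 56)*(765 - 3766) = ((2129 + (-4 - 51 - 13924)) + 56)*(-3001) = ((2129 - 13979) + 56)*(-3001) = (-11850 + 56)*(-3001) = -11794*(-3001) = 35393794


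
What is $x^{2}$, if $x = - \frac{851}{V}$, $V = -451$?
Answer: $\frac{724201}{203401} \approx 3.5605$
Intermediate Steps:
$x = \frac{851}{451}$ ($x = - \frac{851}{-451} = \left(-851\right) \left(- \frac{1}{451}\right) = \frac{851}{451} \approx 1.8869$)
$x^{2} = \left(\frac{851}{451}\right)^{2} = \frac{724201}{203401}$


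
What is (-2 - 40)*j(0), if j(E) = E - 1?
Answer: 42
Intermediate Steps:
j(E) = -1 + E
(-2 - 40)*j(0) = (-2 - 40)*(-1 + 0) = -42*(-1) = 42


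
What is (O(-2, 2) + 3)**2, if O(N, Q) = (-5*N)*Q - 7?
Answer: 256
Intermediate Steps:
O(N, Q) = -7 - 5*N*Q (O(N, Q) = -5*N*Q - 7 = -7 - 5*N*Q)
(O(-2, 2) + 3)**2 = ((-7 - 5*(-2)*2) + 3)**2 = ((-7 + 20) + 3)**2 = (13 + 3)**2 = 16**2 = 256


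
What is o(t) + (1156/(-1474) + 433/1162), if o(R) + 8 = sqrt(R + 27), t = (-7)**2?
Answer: -7203667/856394 + 2*sqrt(19) ≈ 0.30617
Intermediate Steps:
t = 49
o(R) = -8 + sqrt(27 + R) (o(R) = -8 + sqrt(R + 27) = -8 + sqrt(27 + R))
o(t) + (1156/(-1474) + 433/1162) = (-8 + sqrt(27 + 49)) + (1156/(-1474) + 433/1162) = (-8 + sqrt(76)) + (1156*(-1/1474) + 433*(1/1162)) = (-8 + 2*sqrt(19)) + (-578/737 + 433/1162) = (-8 + 2*sqrt(19)) - 352515/856394 = -7203667/856394 + 2*sqrt(19)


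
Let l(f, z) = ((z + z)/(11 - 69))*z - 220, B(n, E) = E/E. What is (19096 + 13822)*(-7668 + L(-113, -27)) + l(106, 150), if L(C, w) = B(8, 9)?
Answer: -7319115754/29 ≈ -2.5238e+8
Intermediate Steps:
B(n, E) = 1
L(C, w) = 1
l(f, z) = -220 - z**2/29 (l(f, z) = ((2*z)/(-58))*z - 220 = ((2*z)*(-1/58))*z - 220 = (-z/29)*z - 220 = -z**2/29 - 220 = -220 - z**2/29)
(19096 + 13822)*(-7668 + L(-113, -27)) + l(106, 150) = (19096 + 13822)*(-7668 + 1) + (-220 - 1/29*150**2) = 32918*(-7667) + (-220 - 1/29*22500) = -252382306 + (-220 - 22500/29) = -252382306 - 28880/29 = -7319115754/29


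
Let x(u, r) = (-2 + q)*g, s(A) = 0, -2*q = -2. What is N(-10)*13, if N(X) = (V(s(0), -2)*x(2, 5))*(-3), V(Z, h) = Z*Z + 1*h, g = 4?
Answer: -312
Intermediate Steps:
q = 1 (q = -1/2*(-2) = 1)
x(u, r) = -4 (x(u, r) = (-2 + 1)*4 = -1*4 = -4)
V(Z, h) = h + Z**2 (V(Z, h) = Z**2 + h = h + Z**2)
N(X) = -24 (N(X) = ((-2 + 0**2)*(-4))*(-3) = ((-2 + 0)*(-4))*(-3) = -2*(-4)*(-3) = 8*(-3) = -24)
N(-10)*13 = -24*13 = -312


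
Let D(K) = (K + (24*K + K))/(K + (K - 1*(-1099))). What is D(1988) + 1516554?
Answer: 1099509034/725 ≈ 1.5166e+6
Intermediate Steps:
D(K) = 26*K/(1099 + 2*K) (D(K) = (K + 25*K)/(K + (K + 1099)) = (26*K)/(K + (1099 + K)) = (26*K)/(1099 + 2*K) = 26*K/(1099 + 2*K))
D(1988) + 1516554 = 26*1988/(1099 + 2*1988) + 1516554 = 26*1988/(1099 + 3976) + 1516554 = 26*1988/5075 + 1516554 = 26*1988*(1/5075) + 1516554 = 7384/725 + 1516554 = 1099509034/725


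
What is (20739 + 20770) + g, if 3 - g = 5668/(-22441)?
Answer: 931576460/22441 ≈ 41512.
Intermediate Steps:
g = 72991/22441 (g = 3 - 5668/(-22441) = 3 - 5668*(-1)/22441 = 3 - 1*(-5668/22441) = 3 + 5668/22441 = 72991/22441 ≈ 3.2526)
(20739 + 20770) + g = (20739 + 20770) + 72991/22441 = 41509 + 72991/22441 = 931576460/22441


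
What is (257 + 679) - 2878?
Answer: -1942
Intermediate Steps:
(257 + 679) - 2878 = 936 - 2878 = -1942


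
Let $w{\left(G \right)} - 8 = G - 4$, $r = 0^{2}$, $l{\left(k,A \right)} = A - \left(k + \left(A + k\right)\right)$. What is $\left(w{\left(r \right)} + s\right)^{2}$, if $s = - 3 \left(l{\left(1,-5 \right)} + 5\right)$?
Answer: $25$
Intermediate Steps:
$l{\left(k,A \right)} = - 2 k$ ($l{\left(k,A \right)} = A - \left(A + 2 k\right) = - 2 k$)
$r = 0$
$w{\left(G \right)} = 4 + G$ ($w{\left(G \right)} = 8 + \left(G - 4\right) = 8 + \left(-4 + G\right) = 4 + G$)
$s = -9$ ($s = - 3 \left(\left(-2\right) 1 + 5\right) = - 3 \left(-2 + 5\right) = \left(-3\right) 3 = -9$)
$\left(w{\left(r \right)} + s\right)^{2} = \left(\left(4 + 0\right) - 9\right)^{2} = \left(4 - 9\right)^{2} = \left(-5\right)^{2} = 25$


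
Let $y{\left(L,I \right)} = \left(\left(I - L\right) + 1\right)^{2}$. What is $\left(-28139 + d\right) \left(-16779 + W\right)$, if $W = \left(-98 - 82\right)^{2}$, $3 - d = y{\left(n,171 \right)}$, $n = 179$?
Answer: $-440277885$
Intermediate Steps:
$y{\left(L,I \right)} = \left(1 + I - L\right)^{2}$
$d = -46$ ($d = 3 - \left(1 + 171 - 179\right)^{2} = 3 - \left(-7\right)^{2} = 3 - 49 = -46$)
$W = 32400$ ($W = \left(-180\right)^{2} = 32400$)
$\left(-28139 + d\right) \left(-16779 + W\right) = \left(-28139 - 46\right) \left(-16779 + 32400\right) = \left(-28185\right) 15621 = -440277885$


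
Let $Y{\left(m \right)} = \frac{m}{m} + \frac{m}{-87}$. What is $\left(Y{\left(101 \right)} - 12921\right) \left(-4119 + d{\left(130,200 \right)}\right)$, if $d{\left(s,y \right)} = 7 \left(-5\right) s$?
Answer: $\frac{9745178329}{87} \approx 1.1201 \cdot 10^{8}$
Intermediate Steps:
$d{\left(s,y \right)} = - 35 s$
$Y{\left(m \right)} = 1 - \frac{m}{87}$ ($Y{\left(m \right)} = 1 + m \left(- \frac{1}{87}\right) = 1 - \frac{m}{87}$)
$\left(Y{\left(101 \right)} - 12921\right) \left(-4119 + d{\left(130,200 \right)}\right) = \left(\left(1 - \frac{101}{87}\right) - 12921\right) \left(-4119 - 4550\right) = \left(- \frac{14}{87} - 12921\right) \left(-8669\right) = \left(- \frac{1124141}{87}\right) \left(-8669\right) = \frac{9745178329}{87}$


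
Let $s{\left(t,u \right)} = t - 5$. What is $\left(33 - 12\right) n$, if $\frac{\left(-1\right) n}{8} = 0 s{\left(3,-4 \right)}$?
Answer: $0$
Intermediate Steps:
$s{\left(t,u \right)} = -5 + t$
$n = 0$ ($n = - 8 \cdot 0 \left(-5 + 3\right) = - 8 \cdot 0 \left(-2\right) = \left(-8\right) 0 = 0$)
$\left(33 - 12\right) n = \left(33 - 12\right) 0 = 21 \cdot 0 = 0$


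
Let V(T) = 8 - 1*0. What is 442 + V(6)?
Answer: 450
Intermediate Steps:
V(T) = 8 (V(T) = 8 + 0 = 8)
442 + V(6) = 442 + 8 = 450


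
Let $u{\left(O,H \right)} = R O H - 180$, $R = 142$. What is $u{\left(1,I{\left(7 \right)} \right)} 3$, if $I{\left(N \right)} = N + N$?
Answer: $5424$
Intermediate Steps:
$I{\left(N \right)} = 2 N$
$u{\left(O,H \right)} = -180 + 142 H O$ ($u{\left(O,H \right)} = 142 O H - 180 = 142 H O - 180 = -180 + 142 H O$)
$u{\left(1,I{\left(7 \right)} \right)} 3 = \left(-180 + 142 \cdot 2 \cdot 7 \cdot 1\right) 3 = \left(-180 + 142 \cdot 14 \cdot 1\right) 3 = \left(-180 + 1988\right) 3 = 1808 \cdot 3 = 5424$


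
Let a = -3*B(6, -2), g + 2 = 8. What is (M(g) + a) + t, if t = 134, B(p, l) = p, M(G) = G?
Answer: 122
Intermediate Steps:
g = 6 (g = -2 + 8 = 6)
a = -18 (a = -3*6 = -18)
(M(g) + a) + t = (6 - 18) + 134 = -12 + 134 = 122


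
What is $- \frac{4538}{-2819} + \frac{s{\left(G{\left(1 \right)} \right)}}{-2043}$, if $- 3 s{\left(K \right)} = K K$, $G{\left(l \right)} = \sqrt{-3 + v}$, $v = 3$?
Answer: $\frac{4538}{2819} \approx 1.6098$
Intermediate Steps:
$G{\left(l \right)} = 0$ ($G{\left(l \right)} = \sqrt{-3 + 3} = \sqrt{0} = 0$)
$s{\left(K \right)} = - \frac{K^{2}}{3}$ ($s{\left(K \right)} = - \frac{K K}{3} = - \frac{K^{2}}{3}$)
$- \frac{4538}{-2819} + \frac{s{\left(G{\left(1 \right)} \right)}}{-2043} = - \frac{4538}{-2819} + \frac{\left(- \frac{1}{3}\right) 0^{2}}{-2043} = \left(-4538\right) \left(- \frac{1}{2819}\right) + \left(- \frac{1}{3}\right) 0 \left(- \frac{1}{2043}\right) = \frac{4538}{2819} + 0 \left(- \frac{1}{2043}\right) = \frac{4538}{2819} + 0 = \frac{4538}{2819}$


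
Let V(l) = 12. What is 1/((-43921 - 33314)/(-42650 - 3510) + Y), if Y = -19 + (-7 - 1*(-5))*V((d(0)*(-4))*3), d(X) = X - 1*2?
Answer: -9232/381529 ≈ -0.024197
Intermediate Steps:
d(X) = -2 + X (d(X) = X - 2 = -2 + X)
Y = -43 (Y = -19 + (-7 - 1*(-5))*12 = -19 + (-7 + 5)*12 = -19 - 2*12 = -19 - 24 = -43)
1/((-43921 - 33314)/(-42650 - 3510) + Y) = 1/((-43921 - 33314)/(-42650 - 3510) - 43) = 1/(-77235/(-46160) - 43) = 1/(-77235*(-1/46160) - 43) = 1/(15447/9232 - 43) = 1/(-381529/9232) = -9232/381529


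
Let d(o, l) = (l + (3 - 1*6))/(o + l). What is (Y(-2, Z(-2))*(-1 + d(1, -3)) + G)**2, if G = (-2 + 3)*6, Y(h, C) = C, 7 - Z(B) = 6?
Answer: 64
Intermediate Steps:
Z(B) = 1 (Z(B) = 7 - 1*6 = 7 - 6 = 1)
d(o, l) = (-3 + l)/(l + o) (d(o, l) = (l + (3 - 6))/(l + o) = (l - 3)/(l + o) = (-3 + l)/(l + o))
G = 6 (G = 1*6 = 6)
(Y(-2, Z(-2))*(-1 + d(1, -3)) + G)**2 = (1*(-1 + (-3 - 3)/(-3 + 1)) + 6)**2 = (1*(-1 - 6/(-2)) + 6)**2 = (1*(-1 - 1/2*(-6)) + 6)**2 = (1*(-1 + 3) + 6)**2 = (1*2 + 6)**2 = (2 + 6)**2 = 8**2 = 64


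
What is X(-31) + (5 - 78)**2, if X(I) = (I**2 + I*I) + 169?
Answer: 7420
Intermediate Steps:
X(I) = 169 + 2*I**2 (X(I) = (I**2 + I**2) + 169 = 2*I**2 + 169 = 169 + 2*I**2)
X(-31) + (5 - 78)**2 = (169 + 2*(-31)**2) + (5 - 78)**2 = (169 + 2*961) + (-73)**2 = (169 + 1922) + 5329 = 2091 + 5329 = 7420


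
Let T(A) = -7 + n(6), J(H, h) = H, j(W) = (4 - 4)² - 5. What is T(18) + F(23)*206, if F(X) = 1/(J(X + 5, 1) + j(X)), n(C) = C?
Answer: 183/23 ≈ 7.9565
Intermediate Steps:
j(W) = -5 (j(W) = 0² - 5 = 0 - 5 = -5)
T(A) = -1 (T(A) = -7 + 6 = -1)
F(X) = 1/X (F(X) = 1/((X + 5) - 5) = 1/((5 + X) - 5) = 1/X)
T(18) + F(23)*206 = -1 + 206/23 = 183/23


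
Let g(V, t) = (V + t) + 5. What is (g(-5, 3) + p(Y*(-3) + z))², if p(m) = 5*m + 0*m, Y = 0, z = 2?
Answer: 169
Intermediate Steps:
g(V, t) = 5 + V + t
p(m) = 5*m (p(m) = 5*m + 0 = 5*m)
(g(-5, 3) + p(Y*(-3) + z))² = ((5 - 5 + 3) + 5*(0*(-3) + 2))² = (3 + 5*(0 + 2))² = (3 + 5*2)² = (3 + 10)² = 13² = 169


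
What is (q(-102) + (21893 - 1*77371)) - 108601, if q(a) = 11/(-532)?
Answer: -87290039/532 ≈ -1.6408e+5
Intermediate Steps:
q(a) = -11/532 (q(a) = 11*(-1/532) = -11/532)
(q(-102) + (21893 - 1*77371)) - 108601 = (-11/532 + (21893 - 1*77371)) - 108601 = (-11/532 + (21893 - 77371)) - 108601 = (-11/532 - 55478) - 108601 = -29514307/532 - 108601 = -87290039/532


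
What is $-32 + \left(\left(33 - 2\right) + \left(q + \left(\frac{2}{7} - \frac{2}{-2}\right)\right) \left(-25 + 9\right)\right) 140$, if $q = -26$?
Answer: $59668$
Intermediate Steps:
$-32 + \left(\left(33 - 2\right) + \left(q + \left(\frac{2}{7} - \frac{2}{-2}\right)\right) \left(-25 + 9\right)\right) 140 = -32 + \left(\left(33 - 2\right) + \left(-26 + \left(\frac{2}{7} - \frac{2}{-2}\right)\right) \left(-25 + 9\right)\right) 140 = -32 + \left(31 + \left(-26 + \left(2 \cdot \frac{1}{7} - -1\right)\right) \left(-16\right)\right) 140 = -32 + \left(31 + \left(-26 + \left(\frac{2}{7} + 1\right)\right) \left(-16\right)\right) 140 = -32 + \left(31 + \left(-26 + \frac{9}{7}\right) \left(-16\right)\right) 140 = -32 + \left(31 - - \frac{2768}{7}\right) 140 = -32 + \left(31 + \frac{2768}{7}\right) 140 = -32 + \frac{2985}{7} \cdot 140 = -32 + 59700 = 59668$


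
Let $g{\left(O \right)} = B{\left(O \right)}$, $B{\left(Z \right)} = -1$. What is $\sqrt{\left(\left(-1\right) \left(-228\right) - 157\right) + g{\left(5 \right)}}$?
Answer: $\sqrt{70} \approx 8.3666$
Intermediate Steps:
$g{\left(O \right)} = -1$
$\sqrt{\left(\left(-1\right) \left(-228\right) - 157\right) + g{\left(5 \right)}} = \sqrt{\left(\left(-1\right) \left(-228\right) - 157\right) - 1} = \sqrt{\left(228 - 157\right) - 1} = \sqrt{71 - 1} = \sqrt{70}$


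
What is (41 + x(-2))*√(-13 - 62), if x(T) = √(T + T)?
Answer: √3*(-10 + 205*I) ≈ -17.32 + 355.07*I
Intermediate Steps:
x(T) = √2*√T (x(T) = √(2*T) = √2*√T)
(41 + x(-2))*√(-13 - 62) = (41 + √2*√(-2))*√(-13 - 62) = (41 + √2*(I*√2))*√(-75) = (41 + 2*I)*(5*I*√3) = 5*I*√3*(41 + 2*I)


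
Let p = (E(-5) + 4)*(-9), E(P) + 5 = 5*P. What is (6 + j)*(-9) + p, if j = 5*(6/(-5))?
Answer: 234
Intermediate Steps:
E(P) = -5 + 5*P
p = 234 (p = ((-5 + 5*(-5)) + 4)*(-9) = ((-5 - 25) + 4)*(-9) = (-30 + 4)*(-9) = -26*(-9) = 234)
j = -6 (j = 5*(6*(-1/5)) = 5*(-6/5) = -6)
(6 + j)*(-9) + p = (6 - 6)*(-9) + 234 = 0*(-9) + 234 = 0 + 234 = 234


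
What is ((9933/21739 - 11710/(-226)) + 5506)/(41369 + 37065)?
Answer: 6826965908/96336835019 ≈ 0.070866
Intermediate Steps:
((9933/21739 - 11710/(-226)) + 5506)/(41369 + 37065) = ((9933*(1/21739) - 11710*(-1/226)) + 5506)/78434 = ((9933/21739 + 5855/113) + 5506)*(1/78434) = (128404274/2456507 + 5506)*(1/78434) = (13653931816/2456507)*(1/78434) = 6826965908/96336835019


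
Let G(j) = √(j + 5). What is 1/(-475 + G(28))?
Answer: -475/225592 - √33/225592 ≈ -0.0021310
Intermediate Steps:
G(j) = √(5 + j)
1/(-475 + G(28)) = 1/(-475 + √(5 + 28)) = 1/(-475 + √33)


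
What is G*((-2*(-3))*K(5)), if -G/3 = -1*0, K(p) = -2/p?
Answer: 0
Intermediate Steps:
G = 0 (G = -(-3)*0 = -3*0 = 0)
G*((-2*(-3))*K(5)) = 0*((-2*(-3))*(-2/5)) = 0*(6*(-2*1/5)) = 0*(6*(-2/5)) = 0*(-12/5) = 0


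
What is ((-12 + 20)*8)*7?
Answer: 448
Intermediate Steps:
((-12 + 20)*8)*7 = (8*8)*7 = 64*7 = 448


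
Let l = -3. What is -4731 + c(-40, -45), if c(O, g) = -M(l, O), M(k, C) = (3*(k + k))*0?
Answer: -4731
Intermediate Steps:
M(k, C) = 0 (M(k, C) = (3*(2*k))*0 = (6*k)*0 = 0)
c(O, g) = 0 (c(O, g) = -1*0 = 0)
-4731 + c(-40, -45) = -4731 + 0 = -4731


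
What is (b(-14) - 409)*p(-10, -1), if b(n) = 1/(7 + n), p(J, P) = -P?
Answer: -2864/7 ≈ -409.14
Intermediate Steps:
(b(-14) - 409)*p(-10, -1) = (1/(7 - 14) - 409)*(-1*(-1)) = (1/(-7) - 409)*1 = (-⅐ - 409)*1 = -2864/7*1 = -2864/7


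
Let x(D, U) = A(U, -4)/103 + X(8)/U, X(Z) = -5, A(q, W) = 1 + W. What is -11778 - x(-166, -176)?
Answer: -213511571/18128 ≈ -11778.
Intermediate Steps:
x(D, U) = -3/103 - 5/U (x(D, U) = (1 - 4)/103 - 5/U = -3*1/103 - 5/U = -3/103 - 5/U)
-11778 - x(-166, -176) = -11778 - (-3/103 - 5/(-176)) = -11778 - (-3/103 - 5*(-1/176)) = -11778 - (-3/103 + 5/176) = -11778 - 1*(-13/18128) = -11778 + 13/18128 = -213511571/18128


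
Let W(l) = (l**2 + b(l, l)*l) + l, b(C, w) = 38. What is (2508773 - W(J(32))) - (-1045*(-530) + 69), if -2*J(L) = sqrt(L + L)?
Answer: 1954994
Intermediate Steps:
J(L) = -sqrt(2)*sqrt(L)/2 (J(L) = -sqrt(L + L)/2 = -sqrt(2)*sqrt(L)/2)
W(l) = l**2 + 39*l (W(l) = (l**2 + 38*l) + l = l**2 + 39*l)
(2508773 - W(J(32))) - (-1045*(-530) + 69) = (2508773 - (-sqrt(2)*sqrt(32)/2)*(39 - sqrt(2)*sqrt(32)/2)) - (-1045*(-530) + 69) = (2508773 - (-sqrt(2)*4*sqrt(2)/2)*(39 - sqrt(2)*4*sqrt(2)/2)) - (553850 + 69) = (2508773 - (-4)*(39 - 4)) - 1*553919 = (2508773 - (-4)*35) - 553919 = (2508773 - 1*(-140)) - 553919 = (2508773 + 140) - 553919 = 2508913 - 553919 = 1954994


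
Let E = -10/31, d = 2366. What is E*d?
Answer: -23660/31 ≈ -763.23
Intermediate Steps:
E = -10/31 (E = -10*1/31 = -10/31 ≈ -0.32258)
E*d = -10/31*2366 = -23660/31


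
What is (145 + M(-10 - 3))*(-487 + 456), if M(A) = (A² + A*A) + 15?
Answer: -15438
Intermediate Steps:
M(A) = 15 + 2*A² (M(A) = (A² + A²) + 15 = 2*A² + 15 = 15 + 2*A²)
(145 + M(-10 - 3))*(-487 + 456) = (145 + (15 + 2*(-10 - 3)²))*(-487 + 456) = (145 + (15 + 2*(-13)²))*(-31) = (145 + (15 + 2*169))*(-31) = (145 + (15 + 338))*(-31) = (145 + 353)*(-31) = 498*(-31) = -15438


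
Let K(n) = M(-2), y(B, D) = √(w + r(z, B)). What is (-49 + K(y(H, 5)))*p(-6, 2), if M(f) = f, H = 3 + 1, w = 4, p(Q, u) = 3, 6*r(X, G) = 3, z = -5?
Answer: -153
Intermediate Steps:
r(X, G) = ½ (r(X, G) = (⅙)*3 = ½)
H = 4
y(B, D) = 3*√2/2 (y(B, D) = √(4 + ½) = √(9/2) = 3*√2/2)
K(n) = -2
(-49 + K(y(H, 5)))*p(-6, 2) = (-49 - 2)*3 = -51*3 = -153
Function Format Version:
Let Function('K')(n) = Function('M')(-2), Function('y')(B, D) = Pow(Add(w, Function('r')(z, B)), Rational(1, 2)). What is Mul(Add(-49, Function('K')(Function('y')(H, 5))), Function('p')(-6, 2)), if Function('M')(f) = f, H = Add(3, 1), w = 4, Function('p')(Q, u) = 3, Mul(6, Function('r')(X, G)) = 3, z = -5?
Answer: -153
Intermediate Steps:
Function('r')(X, G) = Rational(1, 2) (Function('r')(X, G) = Mul(Rational(1, 6), 3) = Rational(1, 2))
H = 4
Function('y')(B, D) = Mul(Rational(3, 2), Pow(2, Rational(1, 2))) (Function('y')(B, D) = Pow(Add(4, Rational(1, 2)), Rational(1, 2)) = Pow(Rational(9, 2), Rational(1, 2)) = Mul(Rational(3, 2), Pow(2, Rational(1, 2))))
Function('K')(n) = -2
Mul(Add(-49, Function('K')(Function('y')(H, 5))), Function('p')(-6, 2)) = Mul(Add(-49, -2), 3) = Mul(-51, 3) = -153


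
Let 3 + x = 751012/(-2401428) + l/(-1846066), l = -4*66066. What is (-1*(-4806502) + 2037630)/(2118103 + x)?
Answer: 3792671112823771092/1173743586606592375 ≈ 3.2313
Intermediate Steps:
l = -264264
x = -1756423812068/554149322781 (x = -3 + (751012/(-2401428) - 264264/(-1846066)) = -3 + (751012*(-1/2401428) - 264264*(-1/1846066)) = -3 + (-187753/600357 + 132132/923033) = -3 - 93975843725/554149322781 = -1756423812068/554149322781 ≈ -3.1696)
(-1*(-4806502) + 2037630)/(2118103 + x) = (-1*(-4806502) + 2037630)/(2118103 - 1756423812068/554149322781) = (4806502 + 2037630)/(1173743586606592375/554149322781) = 6844132*(554149322781/1173743586606592375) = 3792671112823771092/1173743586606592375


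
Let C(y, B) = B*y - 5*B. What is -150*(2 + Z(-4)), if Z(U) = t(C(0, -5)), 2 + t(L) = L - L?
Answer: 0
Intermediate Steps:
C(y, B) = -5*B + B*y
t(L) = -2 (t(L) = -2 + (L - L) = -2 + 0 = -2)
Z(U) = -2
-150*(2 + Z(-4)) = -150*(2 - 2) = -150*0 = 0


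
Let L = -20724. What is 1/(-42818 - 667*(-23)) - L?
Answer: 569433347/27477 ≈ 20724.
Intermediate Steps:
1/(-42818 - 667*(-23)) - L = 1/(-42818 - 667*(-23)) - 1*(-20724) = 1/(-42818 + 15341) + 20724 = 1/(-27477) + 20724 = -1/27477 + 20724 = 569433347/27477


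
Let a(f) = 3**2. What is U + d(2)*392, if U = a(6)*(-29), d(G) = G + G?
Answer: 1307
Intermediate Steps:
d(G) = 2*G
a(f) = 9
U = -261 (U = 9*(-29) = -261)
U + d(2)*392 = -261 + (2*2)*392 = -261 + 4*392 = -261 + 1568 = 1307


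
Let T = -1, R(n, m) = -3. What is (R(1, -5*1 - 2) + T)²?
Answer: 16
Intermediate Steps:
(R(1, -5*1 - 2) + T)² = (-3 - 1)² = (-4)² = 16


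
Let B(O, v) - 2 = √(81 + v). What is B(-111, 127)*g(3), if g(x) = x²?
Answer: 18 + 36*√13 ≈ 147.80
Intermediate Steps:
B(O, v) = 2 + √(81 + v)
B(-111, 127)*g(3) = (2 + √(81 + 127))*3² = (2 + √208)*9 = (2 + 4*√13)*9 = 18 + 36*√13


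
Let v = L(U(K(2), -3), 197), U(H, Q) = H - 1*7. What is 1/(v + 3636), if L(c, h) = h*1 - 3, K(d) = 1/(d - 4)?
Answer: 1/3830 ≈ 0.00026110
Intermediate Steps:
K(d) = 1/(-4 + d)
U(H, Q) = -7 + H (U(H, Q) = H - 7 = -7 + H)
L(c, h) = -3 + h (L(c, h) = h - 3 = -3 + h)
v = 194 (v = -3 + 197 = 194)
1/(v + 3636) = 1/(194 + 3636) = 1/3830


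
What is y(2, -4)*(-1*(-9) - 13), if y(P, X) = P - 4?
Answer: 8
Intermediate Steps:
y(P, X) = -4 + P
y(2, -4)*(-1*(-9) - 13) = (-4 + 2)*(-1*(-9) - 13) = -2*(9 - 13) = -2*(-4) = 8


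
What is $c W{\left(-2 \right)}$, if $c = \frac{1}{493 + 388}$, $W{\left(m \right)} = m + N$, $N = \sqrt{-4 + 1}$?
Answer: $- \frac{2}{881} + \frac{i \sqrt{3}}{881} \approx -0.0022701 + 0.001966 i$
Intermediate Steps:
$N = i \sqrt{3}$ ($N = \sqrt{-3} = i \sqrt{3} \approx 1.732 i$)
$W{\left(m \right)} = m + i \sqrt{3}$
$c = \frac{1}{881} \approx 0.0011351$
$c W{\left(-2 \right)} = \frac{-2 + i \sqrt{3}}{881} = - \frac{2}{881} + \frac{i \sqrt{3}}{881}$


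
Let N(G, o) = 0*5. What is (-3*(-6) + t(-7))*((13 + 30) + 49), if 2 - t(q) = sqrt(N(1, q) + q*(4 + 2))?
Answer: 1840 - 92*I*sqrt(42) ≈ 1840.0 - 596.23*I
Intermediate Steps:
N(G, o) = 0
t(q) = 2 - sqrt(6)*sqrt(q) (t(q) = 2 - sqrt(0 + q*(4 + 2)) = 2 - sqrt(0 + q*6) = 2 - sqrt(0 + 6*q) = 2 - sqrt(6*q) = 2 - sqrt(6)*sqrt(q))
(-3*(-6) + t(-7))*((13 + 30) + 49) = (-3*(-6) + (2 - sqrt(6)*sqrt(-7)))*((13 + 30) + 49) = (18 + (2 - sqrt(6)*I*sqrt(7)))*(43 + 49) = (18 + (2 - I*sqrt(42)))*92 = (20 - I*sqrt(42))*92 = 1840 - 92*I*sqrt(42)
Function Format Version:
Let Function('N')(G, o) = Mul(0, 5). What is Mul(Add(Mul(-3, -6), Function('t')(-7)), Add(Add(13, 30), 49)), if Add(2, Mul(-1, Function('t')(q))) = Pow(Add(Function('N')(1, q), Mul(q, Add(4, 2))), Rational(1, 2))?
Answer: Add(1840, Mul(-92, I, Pow(42, Rational(1, 2)))) ≈ Add(1840.0, Mul(-596.23, I))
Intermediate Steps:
Function('N')(G, o) = 0
Function('t')(q) = Add(2, Mul(-1, Pow(6, Rational(1, 2)), Pow(q, Rational(1, 2)))) (Function('t')(q) = Add(2, Mul(-1, Pow(Add(0, Mul(q, Add(4, 2))), Rational(1, 2)))) = Add(2, Mul(-1, Pow(Add(0, Mul(q, 6)), Rational(1, 2)))) = Add(2, Mul(-1, Pow(Add(0, Mul(6, q)), Rational(1, 2)))) = Add(2, Mul(-1, Pow(Mul(6, q), Rational(1, 2)))) = Add(2, Mul(-1, Mul(Pow(6, Rational(1, 2)), Pow(q, Rational(1, 2))))) = Add(2, Mul(-1, Pow(6, Rational(1, 2)), Pow(q, Rational(1, 2)))))
Mul(Add(Mul(-3, -6), Function('t')(-7)), Add(Add(13, 30), 49)) = Mul(Add(Mul(-3, -6), Add(2, Mul(-1, Pow(6, Rational(1, 2)), Pow(-7, Rational(1, 2))))), Add(Add(13, 30), 49)) = Mul(Add(18, Add(2, Mul(-1, Pow(6, Rational(1, 2)), Mul(I, Pow(7, Rational(1, 2)))))), Add(43, 49)) = Mul(Add(18, Add(2, Mul(-1, I, Pow(42, Rational(1, 2))))), 92) = Mul(Add(20, Mul(-1, I, Pow(42, Rational(1, 2)))), 92) = Add(1840, Mul(-92, I, Pow(42, Rational(1, 2))))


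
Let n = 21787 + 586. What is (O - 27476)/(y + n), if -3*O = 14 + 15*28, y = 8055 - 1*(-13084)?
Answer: -41431/65268 ≈ -0.63478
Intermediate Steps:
y = 21139 (y = 8055 + 13084 = 21139)
O = -434/3 (O = -(14 + 15*28)/3 = -(14 + 420)/3 = -⅓*434 = -434/3 ≈ -144.67)
n = 22373
(O - 27476)/(y + n) = (-434/3 - 27476)/(21139 + 22373) = -82862/3/43512 = -82862/3*1/43512 = -41431/65268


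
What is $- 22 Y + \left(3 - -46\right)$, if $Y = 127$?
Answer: $-2745$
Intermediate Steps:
$- 22 Y + \left(3 - -46\right) = \left(-22\right) 127 + \left(3 - -46\right) = -2794 + \left(3 + 46\right) = -2794 + 49 = -2745$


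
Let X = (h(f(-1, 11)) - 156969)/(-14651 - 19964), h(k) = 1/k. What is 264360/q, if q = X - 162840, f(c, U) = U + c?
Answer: -91508214000/56365496311 ≈ -1.6235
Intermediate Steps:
X = 1569689/346150 (X = (1/(11 - 1) - 156969)/(-14651 - 19964) = (1/10 - 156969)/(-34615) = (1/10 - 156969)*(-1/34615) = -1569689/10*(-1/34615) = 1569689/346150 ≈ 4.5347)
q = -56365496311/346150 (q = 1569689/346150 - 162840 = -56365496311/346150 ≈ -1.6284e+5)
264360/q = 264360/(-56365496311/346150) = 264360*(-346150/56365496311) = -91508214000/56365496311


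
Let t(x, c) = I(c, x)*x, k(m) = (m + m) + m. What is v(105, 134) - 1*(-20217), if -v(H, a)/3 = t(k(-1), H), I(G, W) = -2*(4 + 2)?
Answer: 20109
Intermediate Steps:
k(m) = 3*m (k(m) = 2*m + m = 3*m)
I(G, W) = -12 (I(G, W) = -2*6 = -12)
t(x, c) = -12*x
v(H, a) = -108 (v(H, a) = -(-36)*3*(-1) = -(-36)*(-3) = -3*36 = -108)
v(105, 134) - 1*(-20217) = -108 - 1*(-20217) = -108 + 20217 = 20109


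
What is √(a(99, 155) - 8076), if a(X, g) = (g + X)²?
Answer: 2*√14110 ≈ 237.57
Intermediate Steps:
a(X, g) = (X + g)²
√(a(99, 155) - 8076) = √((99 + 155)² - 8076) = √(254² - 8076) = √(64516 - 8076) = √56440 = 2*√14110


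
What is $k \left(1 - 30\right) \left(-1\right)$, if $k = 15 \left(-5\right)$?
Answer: $-2175$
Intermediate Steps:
$k = -75$
$k \left(1 - 30\right) \left(-1\right) = - 75 \left(1 - 30\right) \left(-1\right) = \left(-75\right) \left(-29\right) \left(-1\right) = 2175 \left(-1\right) = -2175$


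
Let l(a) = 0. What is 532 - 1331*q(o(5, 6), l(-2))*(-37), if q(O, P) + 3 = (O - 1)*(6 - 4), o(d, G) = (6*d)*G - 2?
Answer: 17286229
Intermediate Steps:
o(d, G) = -2 + 6*G*d (o(d, G) = 6*G*d - 2 = -2 + 6*G*d)
q(O, P) = -5 + 2*O (q(O, P) = -3 + (O - 1)*(6 - 4) = -3 + (-1 + O)*2 = -3 + (-2 + 2*O) = -5 + 2*O)
532 - 1331*q(o(5, 6), l(-2))*(-37) = 532 - 1331*(-5 + 2*(-2 + 6*6*5))*(-37) = 532 - 1331*(-5 + 2*(-2 + 180))*(-37) = 532 - 1331*(-5 + 2*178)*(-37) = 532 - 1331*(-5 + 356)*(-37) = 532 - 467181*(-37) = 532 - 1331*(-12987) = 532 + 17285697 = 17286229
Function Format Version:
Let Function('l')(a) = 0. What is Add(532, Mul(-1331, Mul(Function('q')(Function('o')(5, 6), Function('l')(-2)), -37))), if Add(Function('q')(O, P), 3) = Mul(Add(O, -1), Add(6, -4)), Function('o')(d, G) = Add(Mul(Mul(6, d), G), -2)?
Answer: 17286229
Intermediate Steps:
Function('o')(d, G) = Add(-2, Mul(6, G, d)) (Function('o')(d, G) = Add(Mul(6, G, d), -2) = Add(-2, Mul(6, G, d)))
Function('q')(O, P) = Add(-5, Mul(2, O)) (Function('q')(O, P) = Add(-3, Mul(Add(O, -1), Add(6, -4))) = Add(-3, Mul(Add(-1, O), 2)) = Add(-3, Add(-2, Mul(2, O))) = Add(-5, Mul(2, O)))
Add(532, Mul(-1331, Mul(Function('q')(Function('o')(5, 6), Function('l')(-2)), -37))) = Add(532, Mul(-1331, Mul(Add(-5, Mul(2, Add(-2, Mul(6, 6, 5)))), -37))) = Add(532, Mul(-1331, Mul(Add(-5, Mul(2, Add(-2, 180))), -37))) = Add(532, Mul(-1331, Mul(Add(-5, Mul(2, 178)), -37))) = Add(532, Mul(-1331, Mul(Add(-5, 356), -37))) = Add(532, Mul(-1331, Mul(351, -37))) = Add(532, Mul(-1331, -12987)) = Add(532, 17285697) = 17286229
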